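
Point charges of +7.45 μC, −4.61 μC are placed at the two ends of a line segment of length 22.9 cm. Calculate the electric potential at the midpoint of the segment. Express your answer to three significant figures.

2.23×10⁵ V

Electric potential is a scalar, so the contributions from each charge add algebraically: V = Σ kqᵢ/rᵢ.
Each charge is 0.114 m from the midpoint.
V = k[(7.45×10⁻⁶)/(0.114) + (-4.61×10⁻⁶)/(0.114)] = 2.23×10⁵ V.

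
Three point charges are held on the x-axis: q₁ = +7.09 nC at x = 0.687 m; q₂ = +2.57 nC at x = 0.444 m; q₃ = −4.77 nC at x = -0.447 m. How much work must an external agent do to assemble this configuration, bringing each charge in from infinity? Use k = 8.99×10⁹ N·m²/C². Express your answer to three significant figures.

2.82×10⁻⁷ J

The work to assemble the configuration equals its total potential energy, U = Σ kqᵢqⱼ/rᵢⱼ over all pairs.
Pair separations: r₁₂ = 0.243 m, r₁₃ = 1.13 m, r₂₃ = 0.891 m.
U = (6.74×10⁻⁷) + (-2.68×10⁻⁷) + (-1.24×10⁻⁷) = 2.82×10⁻⁷ J.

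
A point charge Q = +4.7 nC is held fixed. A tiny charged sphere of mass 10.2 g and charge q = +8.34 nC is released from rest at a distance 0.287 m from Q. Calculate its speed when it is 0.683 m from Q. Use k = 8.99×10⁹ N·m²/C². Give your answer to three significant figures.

Only the electrostatic force acts, so mechanical energy is conserved: ½mv² = U₁ − U₂ = kQq(1/r₁ − 1/r₂).
U₁ − U₂ = (8.99×10⁹ N·m²/C²)(4.70×10⁻⁹ C)(8.34×10⁻⁹ C)(1/0.287 − 1/0.683) = 7.12×10⁻⁷ J.
v = √(2·7.12×10⁻⁷/0.0102) = 0.0118 m/s.

0.0118 m/s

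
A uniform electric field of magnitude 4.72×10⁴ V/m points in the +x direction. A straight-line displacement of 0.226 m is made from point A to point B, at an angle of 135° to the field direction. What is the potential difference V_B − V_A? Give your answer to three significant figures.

Only the component of displacement along E changes the potential: ΔV = −E·d·cosθ.
ΔV = −(4.72×10⁴ V/m)(0.226 m)cos135° = 7540 V.

7540 V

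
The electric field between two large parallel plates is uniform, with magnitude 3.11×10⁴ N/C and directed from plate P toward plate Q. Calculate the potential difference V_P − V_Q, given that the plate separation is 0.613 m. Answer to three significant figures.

1.91×10⁴ V

In a uniform field, potential decreases in the direction of E: ΔV = −E·d for a displacement d parallel to E.
Going from Q to P is a displacement of 0.613 m opposite to the field, so V_P − V_Q = +Ed = 1.91×10⁴ V.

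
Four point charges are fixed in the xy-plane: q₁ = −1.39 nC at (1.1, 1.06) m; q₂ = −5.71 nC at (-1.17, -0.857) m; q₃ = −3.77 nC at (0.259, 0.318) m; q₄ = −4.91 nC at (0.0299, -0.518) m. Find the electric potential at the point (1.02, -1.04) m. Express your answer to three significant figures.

-90.5 V

The total potential is the scalar sum of each charge's contribution, V = Σ kqᵢ/rᵢ.
Distances from the field point to each charge: r₁ = 2.10 m, r₂ = 2.20 m, r₃ = 1.56 m, r₄ = 1.12 m.
V = k[(-1.39×10⁻⁹)/(2.10) + (-5.71×10⁻⁹)/(2.20) + (-3.77×10⁻⁹)/(1.56) + (-4.91×10⁻⁹)/(1.12)] = -90.5 V.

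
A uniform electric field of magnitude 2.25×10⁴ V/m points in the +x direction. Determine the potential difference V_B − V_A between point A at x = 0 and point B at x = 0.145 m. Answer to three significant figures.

In a uniform field, potential decreases in the direction of E: V_B − V_A = −E·Δx.
V_B − V_A = −(2.25×10⁴ V/m)(0.145 m) = -3260 V.

-3260 V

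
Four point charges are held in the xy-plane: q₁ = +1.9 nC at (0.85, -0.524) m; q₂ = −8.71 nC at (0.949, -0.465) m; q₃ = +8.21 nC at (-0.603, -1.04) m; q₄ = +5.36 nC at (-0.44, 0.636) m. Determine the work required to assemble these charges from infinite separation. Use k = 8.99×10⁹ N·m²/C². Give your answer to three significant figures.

-1.54×10⁻⁶ J

The assembly work is the sum of pairwise potential energies, U = Σ_{i<j} kqᵢqⱼ/rᵢⱼ.
Pair separations: r₁₂ = 0.115 m, r₁₃ = 1.54 m, r₁₄ = 1.73 m, r₂₃ = 1.66 m, r₂₄ = 1.77 m, r₃₄ = 1.68 m.
Summing all 6 pair terms gives U = -1.54×10⁻⁶ J.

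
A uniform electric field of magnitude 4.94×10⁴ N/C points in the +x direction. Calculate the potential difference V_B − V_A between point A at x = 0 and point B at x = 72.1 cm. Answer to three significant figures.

In a uniform field, potential decreases in the direction of E: V_B − V_A = −E·Δx.
V_B − V_A = −(4.94×10⁴ V/m)(0.721 m) = -3.56×10⁴ V.

-3.56×10⁴ V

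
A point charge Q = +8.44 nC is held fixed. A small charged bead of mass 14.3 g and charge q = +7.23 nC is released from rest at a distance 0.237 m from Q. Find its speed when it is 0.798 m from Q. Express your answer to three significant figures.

0.0151 m/s

Only the electrostatic force acts, so mechanical energy is conserved: ½mv² = U₁ − U₂ = kQq(1/r₁ − 1/r₂).
U₁ − U₂ = (8.99×10⁹ N·m²/C²)(8.44×10⁻⁹ C)(7.23×10⁻⁹ C)(1/0.237 − 1/0.798) = 1.63×10⁻⁶ J.
v = √(2·1.63×10⁻⁶/0.0143) = 0.0151 m/s.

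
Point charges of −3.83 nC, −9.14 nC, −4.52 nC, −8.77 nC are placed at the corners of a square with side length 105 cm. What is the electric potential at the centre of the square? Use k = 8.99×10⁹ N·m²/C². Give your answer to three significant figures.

The total potential is the scalar sum of each charge's contribution, V = Σ kqᵢ/rᵢ.
The distance from each corner to the centre is a√2/2 = 0.742 m.
V = k[(-3.83×10⁻⁹)/(0.742) + (-9.14×10⁻⁹)/(0.742) + (-4.52×10⁻⁹)/(0.742) + (-8.77×10⁻⁹)/(0.742)] = -318 V.

-318 V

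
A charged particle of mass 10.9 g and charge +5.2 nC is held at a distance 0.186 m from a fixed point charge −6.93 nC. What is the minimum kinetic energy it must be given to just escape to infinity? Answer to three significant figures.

To just escape, total mechanical energy must reach zero at infinity: ½mv²_min + U = 0, so ½mv²_min = −U = |kQq|/r.
|U| = |kQq|/r = (8.99×10⁹ N·m²/C²)(6.93×10⁻⁹)(5.20×10⁻⁹)/(0.186) = 1.74×10⁻⁶ J.

1.74×10⁻⁶ J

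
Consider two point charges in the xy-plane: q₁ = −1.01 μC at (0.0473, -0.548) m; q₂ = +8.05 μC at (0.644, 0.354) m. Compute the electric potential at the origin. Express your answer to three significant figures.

8.20×10⁴ V

Electric potential is a scalar, so the contributions from each charge add algebraically: V = Σ kqᵢ/rᵢ.
Distances from the field point to each charge: r₁ = 0.550 m, r₂ = 0.735 m.
V = k[(-1.01×10⁻⁶)/(0.550) + (8.05×10⁻⁶)/(0.735)] = 8.20×10⁴ V.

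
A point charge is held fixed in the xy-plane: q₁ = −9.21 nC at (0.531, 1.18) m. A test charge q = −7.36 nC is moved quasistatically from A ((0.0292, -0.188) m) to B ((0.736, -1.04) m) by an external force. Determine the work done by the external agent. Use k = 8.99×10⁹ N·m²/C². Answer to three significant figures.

For quasistatic motion the external work equals the change in potential energy: W_ext = qΔV = q(V_B − V_A).
At A: distance to the source charge is 1.46 m; V_A = kq₁/r = -56.8 V.
At B: distance to the source charge is 2.23 m; V_B = kq₁/r = -37.1 V.
ΔV = V_B − V_A = 19.7 V.
W_ext = qΔV = (-7.36×10⁻⁹ C)(19.7 V) = -1.45×10⁻⁷ J.

-1.45×10⁻⁷ J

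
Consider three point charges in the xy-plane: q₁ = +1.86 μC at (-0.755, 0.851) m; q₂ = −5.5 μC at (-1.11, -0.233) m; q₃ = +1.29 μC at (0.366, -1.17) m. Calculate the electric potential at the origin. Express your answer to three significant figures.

-1.94×10⁴ V

Electric potential is a scalar, so the contributions from each charge add algebraically: V = Σ kqᵢ/rᵢ.
Distances from the field point to each charge: r₁ = 1.14 m, r₂ = 1.13 m, r₃ = 1.23 m.
V = k[(1.86×10⁻⁶)/(1.14) + (-5.50×10⁻⁶)/(1.13) + (1.29×10⁻⁶)/(1.23)] = -1.94×10⁴ V.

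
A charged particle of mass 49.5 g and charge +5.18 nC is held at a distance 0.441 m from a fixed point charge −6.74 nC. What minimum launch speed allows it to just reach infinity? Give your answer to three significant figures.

5.36×10⁻³ m/s

To just escape, total mechanical energy must reach zero at infinity: ½mv²_min + U = 0, so ½mv²_min = −U = |kQq|/r.
|U| = |kQq|/r = (8.99×10⁹ N·m²/C²)(6.74×10⁻⁹)(5.18×10⁻⁹)/(0.441) = 7.12×10⁻⁷ J.
v_min = √(2|U|/m) = √(2·7.12×10⁻⁷/0.0495) = 5.36×10⁻³ m/s.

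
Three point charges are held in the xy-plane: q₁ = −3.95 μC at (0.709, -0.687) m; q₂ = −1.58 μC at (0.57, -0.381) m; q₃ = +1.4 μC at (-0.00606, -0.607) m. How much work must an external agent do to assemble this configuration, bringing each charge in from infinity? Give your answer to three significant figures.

The work to assemble the configuration equals its total potential energy, U = Σ kqᵢqⱼ/rᵢⱼ over all pairs.
Pair separations: r₁₂ = 0.336 m, r₁₃ = 0.720 m, r₂₃ = 0.619 m.
U = (0.167) + (-0.0691) + (-0.0321) = 0.0657 J.

0.0657 J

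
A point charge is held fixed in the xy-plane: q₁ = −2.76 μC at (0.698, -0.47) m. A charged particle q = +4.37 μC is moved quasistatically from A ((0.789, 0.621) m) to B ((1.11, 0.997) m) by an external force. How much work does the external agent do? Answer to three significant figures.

0.0279 J

For quasistatic motion the external work equals the change in potential energy: W_ext = qΔV = q(V_B − V_A).
At A: distance to the source charge is 1.09 m; V_A = kq₁/r = -2.27×10⁴ V.
At B: distance to the source charge is 1.52 m; V_B = kq₁/r = -1.63×10⁴ V.
ΔV = V_B − V_A = 6380 V.
W_ext = qΔV = (4.37×10⁻⁶ C)(6380 V) = 0.0279 J.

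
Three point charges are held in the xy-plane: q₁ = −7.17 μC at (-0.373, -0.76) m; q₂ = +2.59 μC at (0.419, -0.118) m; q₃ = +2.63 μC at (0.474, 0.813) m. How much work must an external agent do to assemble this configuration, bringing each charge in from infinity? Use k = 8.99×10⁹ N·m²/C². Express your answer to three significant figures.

-0.193 J

The work to assemble the configuration equals its total potential energy, U = Σ kqᵢqⱼ/rᵢⱼ over all pairs.
Pair separations: r₁₂ = 1.02 m, r₁₃ = 1.79 m, r₂₃ = 0.933 m.
U = (-0.164) + (-0.0949) + (0.0657) = -0.193 J.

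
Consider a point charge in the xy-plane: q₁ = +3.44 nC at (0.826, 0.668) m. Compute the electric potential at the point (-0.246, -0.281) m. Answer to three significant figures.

The total potential is the scalar sum of each charge's contribution, V = Σ kqᵢ/rᵢ.
Distances from the field point to each charge: r₁ = 1.43 m.
V = k[(3.44×10⁻⁹)/(1.43)] = 21.6 V.

21.6 V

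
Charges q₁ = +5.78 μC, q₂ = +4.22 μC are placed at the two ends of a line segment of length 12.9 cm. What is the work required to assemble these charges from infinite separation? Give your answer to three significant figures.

1.70 J

The assembly work is the sum of pairwise potential energies, U = Σ_{i<j} kqᵢqⱼ/rᵢⱼ.
The separation is r = 0.129 m.
U = (1.70) = 1.70 J.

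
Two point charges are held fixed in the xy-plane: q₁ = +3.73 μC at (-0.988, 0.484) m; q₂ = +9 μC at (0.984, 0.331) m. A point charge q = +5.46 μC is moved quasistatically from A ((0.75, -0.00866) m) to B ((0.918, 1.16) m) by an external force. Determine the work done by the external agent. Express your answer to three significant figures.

-0.551 J

For quasistatic motion the external work equals the change in potential energy: W_ext = qΔV = q(V_B − V_A).
At A: distances to the source charges are 1.81 m, 0.412 m; V_A = Σ kqᵢ/rᵢ = 2.15×10⁵ V.
At B: distances to the source charges are 2.02 m, 0.832 m; V_B = Σ kqᵢ/rᵢ = 1.14×10⁵ V.
ΔV = V_B − V_A = -1.01×10⁵ V.
W_ext = qΔV = (5.46×10⁻⁶ C)(-1.01×10⁵ V) = -0.551 J.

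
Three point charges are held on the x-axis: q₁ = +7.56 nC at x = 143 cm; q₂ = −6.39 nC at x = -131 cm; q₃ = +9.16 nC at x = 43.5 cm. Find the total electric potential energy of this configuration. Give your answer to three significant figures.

1.66×10⁻⁷ J

The work to assemble the configuration equals its total potential energy, U = Σ kqᵢqⱼ/rᵢⱼ over all pairs.
Pair separations: r₁₂ = 2.74 m, r₁₃ = 0.995 m, r₂₃ = 1.75 m.
U = (-1.59×10⁻⁷) + (6.26×10⁻⁷) + (-3.02×10⁻⁷) = 1.66×10⁻⁷ J.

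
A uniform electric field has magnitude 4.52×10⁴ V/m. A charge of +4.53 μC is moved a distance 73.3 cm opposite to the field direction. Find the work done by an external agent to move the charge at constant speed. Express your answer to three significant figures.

0.150 J

The potential change for a displacement 73.3 cm opposite to the field direction is ΔV = +Ed = 3.31×10⁴ V.
W_ext = qΔV = 0.150 J.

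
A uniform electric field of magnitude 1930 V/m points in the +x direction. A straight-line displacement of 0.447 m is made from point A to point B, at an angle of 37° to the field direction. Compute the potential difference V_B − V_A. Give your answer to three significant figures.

-689 V

Only the component of displacement along E changes the potential: ΔV = −E·d·cosθ.
ΔV = −(1930 V/m)(0.447 m)cos37° = -689 V.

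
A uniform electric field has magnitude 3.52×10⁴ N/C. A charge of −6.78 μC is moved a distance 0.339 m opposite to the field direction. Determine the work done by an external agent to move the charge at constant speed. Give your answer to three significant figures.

-0.0809 J

The potential change for a displacement 0.339 m opposite to the field direction is ΔV = +Ed = 1.19×10⁴ V.
W_ext = qΔV = -0.0809 J.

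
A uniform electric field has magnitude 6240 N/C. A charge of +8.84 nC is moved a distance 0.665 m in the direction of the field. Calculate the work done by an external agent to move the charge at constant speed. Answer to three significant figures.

-3.67×10⁻⁵ J

The potential change for a displacement 0.665 m in the direction of the field is ΔV = −Ed = -4150 V.
W_ext = qΔV = -3.67×10⁻⁵ J.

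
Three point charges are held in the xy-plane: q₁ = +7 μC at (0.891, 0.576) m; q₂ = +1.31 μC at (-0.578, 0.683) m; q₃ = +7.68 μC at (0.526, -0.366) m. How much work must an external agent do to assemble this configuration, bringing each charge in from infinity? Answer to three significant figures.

The assembly work is the sum of pairwise potential energies, U = Σ_{i<j} kqᵢqⱼ/rᵢⱼ.
Pair separations: r₁₂ = 1.47 m, r₁₃ = 1.01 m, r₂₃ = 1.52 m.
U = (0.0560) + (0.478) + (0.0594) = 0.594 J.

0.594 J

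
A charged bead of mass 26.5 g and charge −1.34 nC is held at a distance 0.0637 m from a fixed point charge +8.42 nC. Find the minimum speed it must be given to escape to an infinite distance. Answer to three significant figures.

To just escape, total mechanical energy must reach zero at infinity: ½mv²_min + U = 0, so ½mv²_min = −U = |kQq|/r.
|U| = |kQq|/r = (8.99×10⁹ N·m²/C²)(8.42×10⁻⁹)(1.34×10⁻⁹)/(0.0637) = 1.59×10⁻⁶ J.
v_min = √(2|U|/m) = √(2·1.59×10⁻⁶/0.0265) = 0.0110 m/s.

0.0110 m/s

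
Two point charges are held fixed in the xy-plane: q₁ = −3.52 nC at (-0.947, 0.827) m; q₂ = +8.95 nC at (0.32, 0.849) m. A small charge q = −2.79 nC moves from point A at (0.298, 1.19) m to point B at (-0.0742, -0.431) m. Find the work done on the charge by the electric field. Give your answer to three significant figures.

-4.79×10⁻⁷ J

The work done by the electric force is W_field = −ΔU = −q(V_B − V_A) = q(V_A − V_B).
At A: distances to the source charges are 1.30 m, 0.342 m; V_A = Σ kqᵢ/rᵢ = 211 V.
At B: distances to the source charges are 1.53 m, 1.34 m; V_B = Σ kqᵢ/rᵢ = 39.4 V.
ΔV = V_B − V_A = -172 V.
W_field = −qΔV = −(-2.79×10⁻⁹ C)(-172 V) = -4.79×10⁻⁷ J.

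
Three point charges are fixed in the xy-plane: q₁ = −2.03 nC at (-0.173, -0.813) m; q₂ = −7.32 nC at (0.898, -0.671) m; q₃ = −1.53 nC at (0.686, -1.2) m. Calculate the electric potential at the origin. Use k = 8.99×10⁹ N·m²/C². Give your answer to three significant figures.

Electric potential is a scalar, so the contributions from each charge add algebraically: V = Σ kqᵢ/rᵢ.
Distances from the field point to each charge: r₁ = 0.831 m, r₂ = 1.12 m, r₃ = 1.38 m.
V = k[(-2.03×10⁻⁹)/(0.831) + (-7.32×10⁻⁹)/(1.12) + (-1.53×10⁻⁹)/(1.38)] = -90.6 V.

-90.6 V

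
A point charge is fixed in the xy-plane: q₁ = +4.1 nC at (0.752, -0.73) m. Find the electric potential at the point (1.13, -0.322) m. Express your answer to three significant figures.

66.3 V

The total potential is the scalar sum of each charge's contribution, V = Σ kqᵢ/rᵢ.
Distances from the field point to each charge: r₁ = 0.556 m.
V = k[(4.10×10⁻⁹)/(0.556)] = 66.3 V.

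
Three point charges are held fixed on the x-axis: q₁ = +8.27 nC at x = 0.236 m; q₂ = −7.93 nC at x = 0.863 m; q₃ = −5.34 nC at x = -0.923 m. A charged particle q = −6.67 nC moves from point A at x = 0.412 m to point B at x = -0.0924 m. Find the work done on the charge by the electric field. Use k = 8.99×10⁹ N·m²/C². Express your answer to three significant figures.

-8.97×10⁻⁷ J

The work done by the electric force is W_field = −ΔU = −q(V_B − V_A) = q(V_A − V_B).
At A: distances to the source charges are 0.176 m, 0.451 m, 1.33 m; V_A = Σ kqᵢ/rᵢ = 228 V.
At B: distances to the source charges are 0.328 m, 0.955 m, 0.831 m; V_B = Σ kqᵢ/rᵢ = 94.0 V.
ΔV = V_B − V_A = -134 V.
W_field = −qΔV = −(-6.67×10⁻⁹ C)(-134 V) = -8.97×10⁻⁷ J.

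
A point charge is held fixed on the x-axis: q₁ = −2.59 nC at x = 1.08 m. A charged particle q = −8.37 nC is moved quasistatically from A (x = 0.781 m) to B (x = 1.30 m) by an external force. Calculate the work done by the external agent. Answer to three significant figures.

2.34×10⁻⁷ J

For quasistatic motion the external work equals the change in potential energy: W_ext = qΔV = q(V_B − V_A).
At A: distance to the source charge is 0.299 m; V_A = kq₁/r = -77.9 V.
At B: distance to the source charge is 0.220 m; V_B = kq₁/r = -106 V.
ΔV = V_B − V_A = -28.0 V.
W_ext = qΔV = (-8.37×10⁻⁹ C)(-28.0 V) = 2.34×10⁻⁷ J.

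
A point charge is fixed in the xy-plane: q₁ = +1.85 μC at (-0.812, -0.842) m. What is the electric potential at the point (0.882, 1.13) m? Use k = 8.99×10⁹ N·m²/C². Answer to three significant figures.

Electric potential is a scalar, so the contributions from each charge add algebraically: V = Σ kqᵢ/rᵢ.
Distances from the field point to each charge: r₁ = 2.60 m.
V = k[(1.85×10⁻⁶)/(2.60)] = 6400 V.

6400 V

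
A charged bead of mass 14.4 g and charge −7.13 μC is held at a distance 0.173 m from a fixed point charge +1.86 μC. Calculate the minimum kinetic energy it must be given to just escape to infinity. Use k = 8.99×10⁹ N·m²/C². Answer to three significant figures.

To just escape, total mechanical energy must reach zero at infinity: ½mv²_min + U = 0, so ½mv²_min = −U = |kQq|/r.
|U| = |kQq|/r = (8.99×10⁹ N·m²/C²)(1.86×10⁻⁶)(7.13×10⁻⁶)/(0.173) = 0.689 J.

0.689 J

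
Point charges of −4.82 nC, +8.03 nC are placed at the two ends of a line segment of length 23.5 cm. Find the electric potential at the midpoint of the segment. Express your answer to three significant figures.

246 V

The total potential is the scalar sum of each charge's contribution, V = Σ kqᵢ/rᵢ.
Each charge is 0.117 m from the midpoint.
V = k[(-4.82×10⁻⁹)/(0.117) + (8.03×10⁻⁹)/(0.117)] = 246 V.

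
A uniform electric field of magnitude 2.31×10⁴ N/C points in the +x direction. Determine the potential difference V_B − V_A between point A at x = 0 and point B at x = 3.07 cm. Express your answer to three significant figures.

-709 V

In a uniform field, potential decreases in the direction of E: V_B − V_A = −E·Δx.
V_B − V_A = −(2.31×10⁴ V/m)(0.0307 m) = -709 V.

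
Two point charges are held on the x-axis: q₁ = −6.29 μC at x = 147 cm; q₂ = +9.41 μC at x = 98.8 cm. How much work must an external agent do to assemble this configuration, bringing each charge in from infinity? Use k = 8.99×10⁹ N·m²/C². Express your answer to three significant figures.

-1.10 J

The work to assemble the configuration equals its total potential energy, U = Σ kqᵢqⱼ/rᵢⱼ over all pairs.
Pair separations: r₁₂ = 0.482 m.
U = (-1.10) = -1.10 J.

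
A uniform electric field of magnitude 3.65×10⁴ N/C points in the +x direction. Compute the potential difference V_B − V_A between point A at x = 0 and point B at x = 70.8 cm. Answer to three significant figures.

-2.58×10⁴ V

In a uniform field, potential decreases in the direction of E: V_B − V_A = −E·Δx.
V_B − V_A = −(3.65×10⁴ V/m)(0.708 m) = -2.58×10⁴ V.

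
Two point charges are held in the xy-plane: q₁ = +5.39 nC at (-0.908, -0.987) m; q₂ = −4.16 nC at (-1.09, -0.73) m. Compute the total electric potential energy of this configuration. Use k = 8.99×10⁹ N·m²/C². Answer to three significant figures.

The assembly work is the sum of pairwise potential energies, U = Σ_{i<j} kqᵢqⱼ/rᵢⱼ.
Pair separations: r₁₂ = 0.315 m.
U = (-6.40×10⁻⁷) = -6.40×10⁻⁷ J.

-6.40×10⁻⁷ J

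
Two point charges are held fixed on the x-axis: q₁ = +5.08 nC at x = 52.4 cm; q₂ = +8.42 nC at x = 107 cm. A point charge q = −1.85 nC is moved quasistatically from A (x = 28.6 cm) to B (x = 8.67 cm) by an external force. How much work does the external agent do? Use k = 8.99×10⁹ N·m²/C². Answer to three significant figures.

1.98×10⁻⁷ J

For quasistatic motion the external work equals the change in potential energy: W_ext = qΔV = q(V_B − V_A).
At A: distances to the source charges are 0.238 m, 0.784 m; V_A = Σ kqᵢ/rᵢ = 288 V.
At B: distances to the source charges are 0.437 m, 0.983 m; V_B = Σ kqᵢ/rᵢ = 181 V.
ΔV = V_B − V_A = -107 V.
W_ext = qΔV = (-1.85×10⁻⁹ C)(-107 V) = 1.98×10⁻⁷ J.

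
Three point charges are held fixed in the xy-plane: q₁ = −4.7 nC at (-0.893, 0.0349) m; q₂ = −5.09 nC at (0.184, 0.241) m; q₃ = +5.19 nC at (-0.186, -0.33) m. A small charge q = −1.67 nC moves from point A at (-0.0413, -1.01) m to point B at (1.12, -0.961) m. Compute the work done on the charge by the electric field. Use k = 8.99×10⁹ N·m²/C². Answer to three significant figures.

The work done by the electric force is W_field = −ΔU = −q(V_B − V_A) = q(V_A − V_B).
At A: distances to the source charges are 1.35 m, 1.27 m, 0.695 m; V_A = Σ kqᵢ/rᵢ = -0.231 V.
At B: distances to the source charges are 2.25 m, 1.52 m, 1.45 m; V_B = Σ kqᵢ/rᵢ = -16.7 V.
ΔV = V_B − V_A = -16.5 V.
W_field = −qΔV = −(-1.67×10⁻⁹ C)(-16.5 V) = -2.75×10⁻⁸ J.

-2.75×10⁻⁸ J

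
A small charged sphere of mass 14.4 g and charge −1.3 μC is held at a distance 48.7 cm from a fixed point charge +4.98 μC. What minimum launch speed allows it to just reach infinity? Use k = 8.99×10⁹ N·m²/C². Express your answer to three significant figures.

4.07 m/s

To just escape, total mechanical energy must reach zero at infinity: ½mv²_min + U = 0, so ½mv²_min = −U = |kQq|/r.
|U| = |kQq|/r = (8.99×10⁹ N·m²/C²)(4.98×10⁻⁶)(1.30×10⁻⁶)/(0.487) = 0.120 J.
v_min = √(2|U|/m) = √(2·0.120/0.0144) = 4.07 m/s.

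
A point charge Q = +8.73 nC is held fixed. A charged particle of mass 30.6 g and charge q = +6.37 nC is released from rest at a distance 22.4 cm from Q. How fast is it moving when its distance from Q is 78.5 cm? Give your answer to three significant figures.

0.0102 m/s

Only the electrostatic force acts, so mechanical energy is conserved: ½mv² = U₁ − U₂ = kQq(1/r₁ − 1/r₂).
U₁ − U₂ = (8.99×10⁹ N·m²/C²)(8.73×10⁻⁹ C)(6.37×10⁻⁹ C)(1/0.224 − 1/0.785) = 1.59×10⁻⁶ J.
v = √(2·1.59×10⁻⁶/0.0306) = 0.0102 m/s.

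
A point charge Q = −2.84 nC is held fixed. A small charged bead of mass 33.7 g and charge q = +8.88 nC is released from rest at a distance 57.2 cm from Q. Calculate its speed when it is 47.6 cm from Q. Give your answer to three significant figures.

2.18×10⁻³ m/s

Only the electrostatic force acts, so mechanical energy is conserved: ½mv² = U₁ − U₂ = kQq(1/r₁ − 1/r₂).
U₁ − U₂ = (8.99×10⁹ N·m²/C²)(-2.84×10⁻⁹ C)(8.88×10⁻⁹ C)(1/0.572 − 1/0.476) = 7.99×10⁻⁸ J.
v = √(2·7.99×10⁻⁸/0.0337) = 2.18×10⁻³ m/s.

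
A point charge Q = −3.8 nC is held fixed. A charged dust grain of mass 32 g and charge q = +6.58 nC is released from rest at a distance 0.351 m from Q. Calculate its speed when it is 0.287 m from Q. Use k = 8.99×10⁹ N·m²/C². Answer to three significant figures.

2.99×10⁻³ m/s

Only the electrostatic force acts, so mechanical energy is conserved: ½mv² = U₁ − U₂ = kQq(1/r₁ − 1/r₂).
U₁ − U₂ = (8.99×10⁹ N·m²/C²)(-3.80×10⁻⁹ C)(6.58×10⁻⁹ C)(1/0.351 − 1/0.287) = 1.43×10⁻⁷ J.
v = √(2·1.43×10⁻⁷/0.0320) = 2.99×10⁻³ m/s.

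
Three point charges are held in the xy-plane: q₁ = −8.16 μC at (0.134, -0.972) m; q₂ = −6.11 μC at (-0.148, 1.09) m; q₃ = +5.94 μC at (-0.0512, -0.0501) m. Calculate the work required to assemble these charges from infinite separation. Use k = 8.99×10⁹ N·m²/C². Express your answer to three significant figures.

-0.533 J

The assembly work is the sum of pairwise potential energies, U = Σ_{i<j} kqᵢqⱼ/rᵢⱼ.
Pair separations: r₁₂ = 2.08 m, r₁₃ = 0.940 m, r₂₃ = 1.14 m.
U = (0.215) + (-0.463) + (-0.285) = -0.533 J.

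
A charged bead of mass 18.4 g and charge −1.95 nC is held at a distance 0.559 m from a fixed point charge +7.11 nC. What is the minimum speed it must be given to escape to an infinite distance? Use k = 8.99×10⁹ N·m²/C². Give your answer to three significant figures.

To just escape, total mechanical energy must reach zero at infinity: ½mv²_min + U = 0, so ½mv²_min = −U = |kQq|/r.
|U| = |kQq|/r = (8.99×10⁹ N·m²/C²)(7.11×10⁻⁹)(1.95×10⁻⁹)/(0.559) = 2.23×10⁻⁷ J.
v_min = √(2|U|/m) = √(2·2.23×10⁻⁷/0.0184) = 4.92×10⁻³ m/s.

4.92×10⁻³ m/s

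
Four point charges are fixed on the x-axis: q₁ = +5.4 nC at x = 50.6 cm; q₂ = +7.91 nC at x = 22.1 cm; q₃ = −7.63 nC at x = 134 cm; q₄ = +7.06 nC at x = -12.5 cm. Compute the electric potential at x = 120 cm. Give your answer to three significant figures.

-299 V

Electric potential is a scalar, so the contributions from each charge add algebraically: V = Σ kqᵢ/rᵢ.
Distances from the field point to each charge: r₁ = 0.694 m, r₂ = 0.979 m, r₃ = 0.140 m, r₄ = 1.32 m.
V = k[(5.40×10⁻⁹)/(0.694) + (7.91×10⁻⁹)/(0.979) + (-7.63×10⁻⁹)/(0.140) + (7.06×10⁻⁹)/(1.32)] = -299 V.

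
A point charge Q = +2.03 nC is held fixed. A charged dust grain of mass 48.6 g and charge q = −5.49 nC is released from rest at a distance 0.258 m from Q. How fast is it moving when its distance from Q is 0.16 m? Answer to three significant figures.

3.13×10⁻³ m/s

Only the electrostatic force acts, so mechanical energy is conserved: ½mv² = U₁ − U₂ = kQq(1/r₁ − 1/r₂).
U₁ − U₂ = (8.99×10⁹ N·m²/C²)(2.03×10⁻⁹ C)(-5.49×10⁻⁹ C)(1/0.258 − 1/0.160) = 2.38×10⁻⁷ J.
v = √(2·2.38×10⁻⁷/0.0486) = 3.13×10⁻³ m/s.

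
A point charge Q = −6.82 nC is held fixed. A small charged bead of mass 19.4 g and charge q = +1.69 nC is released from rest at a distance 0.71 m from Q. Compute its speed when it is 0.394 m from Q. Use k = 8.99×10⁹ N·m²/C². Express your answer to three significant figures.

3.47×10⁻³ m/s

Only the electrostatic force acts, so mechanical energy is conserved: ½mv² = U₁ − U₂ = kQq(1/r₁ − 1/r₂).
U₁ − U₂ = (8.99×10⁹ N·m²/C²)(-6.82×10⁻⁹ C)(1.69×10⁻⁹ C)(1/0.710 − 1/0.394) = 1.17×10⁻⁷ J.
v = √(2·1.17×10⁻⁷/0.0194) = 3.47×10⁻³ m/s.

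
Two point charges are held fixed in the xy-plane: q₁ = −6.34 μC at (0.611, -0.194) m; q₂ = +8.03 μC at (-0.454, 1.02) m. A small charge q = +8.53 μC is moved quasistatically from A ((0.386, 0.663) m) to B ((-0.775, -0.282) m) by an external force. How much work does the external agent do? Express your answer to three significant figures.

-0.0168 J

For quasistatic motion the external work equals the change in potential energy: W_ext = qΔV = q(V_B − V_A).
At A: distances to the source charges are 0.886 m, 0.913 m; V_A = Σ kqᵢ/rᵢ = 1.48×10⁴ V.
At B: distances to the source charges are 1.39 m, 1.34 m; V_B = Σ kqᵢ/rᵢ = 1.28×10⁴ V.
ΔV = V_B − V_A = -1970 V.
W_ext = qΔV = (8.53×10⁻⁶ C)(-1970 V) = -0.0168 J.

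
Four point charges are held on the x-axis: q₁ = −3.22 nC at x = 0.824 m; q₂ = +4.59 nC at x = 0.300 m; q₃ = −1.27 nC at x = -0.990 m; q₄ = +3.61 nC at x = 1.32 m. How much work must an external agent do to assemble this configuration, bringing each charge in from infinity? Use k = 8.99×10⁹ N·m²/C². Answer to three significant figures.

The work to assemble the configuration equals its total potential energy, U = Σ kqᵢqⱼ/rᵢⱼ over all pairs.
Pair separations: r₁₂ = 0.524 m, r₁₃ = 1.81 m, r₁₄ = 0.496 m, r₂₃ = 1.29 m, r₂₄ = 1.02 m, r₃₄ = 2.31 m.
Summing all 6 pair terms gives U = -3.56×10⁻⁷ J.

-3.56×10⁻⁷ J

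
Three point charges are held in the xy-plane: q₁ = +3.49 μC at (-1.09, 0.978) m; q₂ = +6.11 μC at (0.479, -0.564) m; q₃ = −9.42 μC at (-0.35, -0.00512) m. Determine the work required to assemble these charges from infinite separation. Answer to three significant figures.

The work to assemble the configuration equals its total potential energy, U = Σ kqᵢqⱼ/rᵢⱼ over all pairs.
Pair separations: r₁₂ = 2.20 m, r₁₃ = 1.23 m, r₂₃ = 1.00 m.
U = (0.0871) + (-0.240) + (-0.518) = -0.671 J.

-0.671 J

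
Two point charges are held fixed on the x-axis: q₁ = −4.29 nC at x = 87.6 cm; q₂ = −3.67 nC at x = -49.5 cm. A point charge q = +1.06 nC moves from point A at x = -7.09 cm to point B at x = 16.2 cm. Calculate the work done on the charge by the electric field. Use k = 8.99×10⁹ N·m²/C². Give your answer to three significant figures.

-1.51×10⁻⁸ J

The work done by the electric force is W_field = −ΔU = −q(V_B − V_A) = q(V_A − V_B).
At A: distances to the source charges are 0.947 m, 0.424 m; V_A = Σ kqᵢ/rᵢ = -119 V.
At B: distances to the source charges are 0.714 m, 0.657 m; V_B = Σ kqᵢ/rᵢ = -104 V.
ΔV = V_B − V_A = 14.3 V.
W_field = −qΔV = −(1.06×10⁻⁹ C)(14.3 V) = -1.51×10⁻⁸ J.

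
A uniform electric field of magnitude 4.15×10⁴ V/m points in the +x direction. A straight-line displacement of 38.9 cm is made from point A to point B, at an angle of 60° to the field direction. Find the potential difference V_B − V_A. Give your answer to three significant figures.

-8070 V

Only the component of displacement along E changes the potential: ΔV = −E·d·cosθ.
ΔV = −(4.15×10⁴ V/m)(0.389 m)cos60° = -8070 V.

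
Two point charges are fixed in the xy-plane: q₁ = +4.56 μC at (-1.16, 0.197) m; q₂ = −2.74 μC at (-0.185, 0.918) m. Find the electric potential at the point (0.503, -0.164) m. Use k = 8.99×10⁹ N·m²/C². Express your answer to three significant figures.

4880 V

Electric potential is a scalar, so the contributions from each charge add algebraically: V = Σ kqᵢ/rᵢ.
Distances from the field point to each charge: r₁ = 1.70 m, r₂ = 1.28 m.
V = k[(4.56×10⁻⁶)/(1.70) + (-2.74×10⁻⁶)/(1.28)] = 4880 V.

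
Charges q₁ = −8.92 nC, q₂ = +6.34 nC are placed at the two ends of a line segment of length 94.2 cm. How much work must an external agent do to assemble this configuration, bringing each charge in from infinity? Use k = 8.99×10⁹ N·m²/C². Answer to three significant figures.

The assembly work is the sum of pairwise potential energies, U = Σ_{i<j} kqᵢqⱼ/rᵢⱼ.
The separation is r = 0.942 m.
U = (-5.40×10⁻⁷) = -5.40×10⁻⁷ J.

-5.40×10⁻⁷ J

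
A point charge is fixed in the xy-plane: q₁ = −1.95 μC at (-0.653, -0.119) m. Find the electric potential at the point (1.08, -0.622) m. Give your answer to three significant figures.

Electric potential is a scalar, so the contributions from each charge add algebraically: V = Σ kqᵢ/rᵢ.
Distances from the field point to each charge: r₁ = 1.80 m.
V = k[(-1.95×10⁻⁶)/(1.80)] = -9710 V.

-9710 V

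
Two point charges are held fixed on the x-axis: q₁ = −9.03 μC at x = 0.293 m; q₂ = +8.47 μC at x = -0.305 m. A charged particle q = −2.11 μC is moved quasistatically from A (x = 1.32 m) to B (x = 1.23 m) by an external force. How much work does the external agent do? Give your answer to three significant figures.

For quasistatic motion the external work equals the change in potential energy: W_ext = qΔV = q(V_B − V_A).
At A: distances to the source charges are 1.03 m, 1.62 m; V_A = Σ kqᵢ/rᵢ = -3.22×10⁴ V.
At B: distances to the source charges are 0.937 m, 1.53 m; V_B = Σ kqᵢ/rᵢ = -3.70×10⁴ V.
ΔV = V_B − V_A = -4850 V.
W_ext = qΔV = (-2.11×10⁻⁶ C)(-4850 V) = 0.0102 J.

0.0102 J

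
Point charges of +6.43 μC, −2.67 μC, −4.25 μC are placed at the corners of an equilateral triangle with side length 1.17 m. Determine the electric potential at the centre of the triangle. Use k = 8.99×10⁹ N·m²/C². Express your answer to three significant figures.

The total potential is the scalar sum of each charge's contribution, V = Σ kqᵢ/rᵢ.
The distance from each vertex to the centroid is a/√3 = 0.675 m.
V = k[(6.43×10⁻⁶)/(0.675) + (-2.67×10⁻⁶)/(0.675) + (-4.25×10⁻⁶)/(0.675)] = -6520 V.

-6520 V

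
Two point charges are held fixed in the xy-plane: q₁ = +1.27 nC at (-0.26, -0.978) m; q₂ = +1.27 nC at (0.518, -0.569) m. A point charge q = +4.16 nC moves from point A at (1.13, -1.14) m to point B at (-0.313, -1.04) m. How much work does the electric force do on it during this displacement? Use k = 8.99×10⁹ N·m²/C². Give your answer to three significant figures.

-5.41×10⁻⁷ J

The work done by the electric force is W_field = −ΔU = −q(V_B − V_A) = q(V_A − V_B).
At A: distances to the source charges are 1.40 m, 0.837 m; V_A = Σ kqᵢ/rᵢ = 21.8 V.
At B: distances to the source charges are 0.0816 m, 0.955 m; V_B = Σ kqᵢ/rᵢ = 152 V.
ΔV = V_B − V_A = 130 V.
W_field = −qΔV = −(4.16×10⁻⁹ C)(130 V) = -5.41×10⁻⁷ J.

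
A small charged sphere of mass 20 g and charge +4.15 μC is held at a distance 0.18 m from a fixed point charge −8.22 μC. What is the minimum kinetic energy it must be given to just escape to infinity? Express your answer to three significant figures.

To just escape, total mechanical energy must reach zero at infinity: ½mv²_min + U = 0, so ½mv²_min = −U = |kQq|/r.
|U| = |kQq|/r = (8.99×10⁹ N·m²/C²)(8.22×10⁻⁶)(4.15×10⁻⁶)/(0.180) = 1.70 J.

1.70 J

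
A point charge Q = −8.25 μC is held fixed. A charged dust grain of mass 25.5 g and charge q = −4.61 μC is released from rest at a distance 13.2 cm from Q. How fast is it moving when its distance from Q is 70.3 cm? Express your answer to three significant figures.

12.8 m/s

Only the electrostatic force acts, so mechanical energy is conserved: ½mv² = U₁ − U₂ = kQq(1/r₁ − 1/r₂).
U₁ − U₂ = (8.99×10⁹ N·m²/C²)(-8.25×10⁻⁶ C)(-4.61×10⁻⁶ C)(1/0.132 − 1/0.703) = 2.10 J.
v = √(2·2.10/0.0255) = 12.8 m/s.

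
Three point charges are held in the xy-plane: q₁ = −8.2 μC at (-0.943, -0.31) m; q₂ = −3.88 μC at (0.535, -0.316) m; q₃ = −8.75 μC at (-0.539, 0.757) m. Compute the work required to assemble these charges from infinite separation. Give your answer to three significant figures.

0.960 J

The work to assemble the configuration equals its total potential energy, U = Σ kqᵢqⱼ/rᵢⱼ over all pairs.
Pair separations: r₁₂ = 1.48 m, r₁₃ = 1.14 m, r₂₃ = 1.52 m.
U = (0.194) + (0.565) + (0.201) = 0.960 J.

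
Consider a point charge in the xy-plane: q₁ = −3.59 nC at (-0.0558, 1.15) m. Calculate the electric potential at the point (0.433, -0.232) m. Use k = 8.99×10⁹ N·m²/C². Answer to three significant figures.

Electric potential is a scalar, so the contributions from each charge add algebraically: V = Σ kqᵢ/rᵢ.
Distances from the field point to each charge: r₁ = 1.47 m.
V = k[(-3.59×10⁻⁹)/(1.47)] = -22.0 V.

-22.0 V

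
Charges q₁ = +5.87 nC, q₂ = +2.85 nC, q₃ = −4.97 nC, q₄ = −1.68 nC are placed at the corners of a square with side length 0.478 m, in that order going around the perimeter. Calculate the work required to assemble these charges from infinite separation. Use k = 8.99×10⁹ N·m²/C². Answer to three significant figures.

The assembly work is the sum of pairwise potential energies, U = Σ_{i<j} kqᵢqⱼ/rᵢⱼ.
The four side pairs have separation 0.478 m and the two diagonal pairs 0.676 m.
Summing all 6 pair terms gives U = -4.32×10⁻⁷ J.

-4.32×10⁻⁷ J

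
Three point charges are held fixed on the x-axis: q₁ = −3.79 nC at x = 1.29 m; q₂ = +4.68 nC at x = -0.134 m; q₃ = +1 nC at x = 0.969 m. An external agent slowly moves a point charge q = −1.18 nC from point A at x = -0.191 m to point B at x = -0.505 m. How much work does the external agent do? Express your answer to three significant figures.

7.34×10⁻⁷ J

For quasistatic motion the external work equals the change in potential energy: W_ext = qΔV = q(V_B − V_A).
At A: distances to the source charges are 1.48 m, 0.0570 m, 1.16 m; V_A = Σ kqᵢ/rᵢ = 723 V.
At B: distances to the source charges are 1.79 m, 0.371 m, 1.47 m; V_B = Σ kqᵢ/rᵢ = 101 V.
ΔV = V_B − V_A = -622 V.
W_ext = qΔV = (-1.18×10⁻⁹ C)(-622 V) = 7.34×10⁻⁷ J.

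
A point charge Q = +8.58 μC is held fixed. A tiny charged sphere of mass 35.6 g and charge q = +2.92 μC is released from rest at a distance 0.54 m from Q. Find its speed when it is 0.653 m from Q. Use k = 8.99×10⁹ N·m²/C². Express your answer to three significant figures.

Only the electrostatic force acts, so mechanical energy is conserved: ½mv² = U₁ − U₂ = kQq(1/r₁ − 1/r₂).
U₁ − U₂ = (8.99×10⁹ N·m²/C²)(8.58×10⁻⁶ C)(2.92×10⁻⁶ C)(1/0.540 − 1/0.653) = 0.0722 J.
v = √(2·0.0722/0.0356) = 2.01 m/s.

2.01 m/s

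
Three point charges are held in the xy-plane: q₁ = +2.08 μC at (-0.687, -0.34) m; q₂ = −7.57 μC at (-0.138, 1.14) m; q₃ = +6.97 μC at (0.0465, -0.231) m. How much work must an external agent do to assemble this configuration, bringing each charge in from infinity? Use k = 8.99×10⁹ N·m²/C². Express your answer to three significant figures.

-0.257 J

The work to assemble the configuration equals its total potential energy, U = Σ kqᵢqⱼ/rᵢⱼ over all pairs.
Pair separations: r₁₂ = 1.58 m, r₁₃ = 0.742 m, r₂₃ = 1.38 m.
U = (-0.0897) + (0.176) + (-0.343) = -0.257 J.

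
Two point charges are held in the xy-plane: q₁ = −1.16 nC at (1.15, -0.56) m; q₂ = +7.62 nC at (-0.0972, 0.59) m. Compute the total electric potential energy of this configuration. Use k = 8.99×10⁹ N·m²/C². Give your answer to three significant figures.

-4.68×10⁻⁸ J

The assembly work is the sum of pairwise potential energies, U = Σ_{i<j} kqᵢqⱼ/rᵢⱼ.
Pair separations: r₁₂ = 1.70 m.
U = (-4.68×10⁻⁸) = -4.68×10⁻⁸ J.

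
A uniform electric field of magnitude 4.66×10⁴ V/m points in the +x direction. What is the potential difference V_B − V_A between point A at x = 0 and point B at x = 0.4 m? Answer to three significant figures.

-1.86×10⁴ V

In a uniform field, potential decreases in the direction of E: V_B − V_A = −E·Δx.
V_B − V_A = −(4.66×10⁴ V/m)(0.400 m) = -1.86×10⁴ V.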